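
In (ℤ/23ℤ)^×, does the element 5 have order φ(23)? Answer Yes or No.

φ(23) = 23 − 1 = 22 = 2 · 11.
Test 5^(22/q) mod 23 for each prime factor q of 22:
5^11 ≡ 22 (mod 23)  [q = 2: ≢ 1 ✓]
5^2 ≡ 2 (mod 23)  [q = 11: ≢ 1 ✓]
All checks pass, so 5 has order 22 and is a primitive root modulo 23.

Yes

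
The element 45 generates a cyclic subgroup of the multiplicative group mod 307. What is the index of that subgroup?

1

Since 45 ∈ (Z/307Z)^×, its order divides φ(307) = 307 − 1 = 306 = 2 · 3^2 · 17.
Divisors of 306: 1, 2, 3, 6, 9, 17, 18, 34, 51, 102, 153, 306.
Compute 45^d (mod 307) for the divisors d until we hit 1:
45^1 ≡ 45
45^2 ≡ 183
45^3 ≡ 253
45^6 ≡ 153
45^9 ≡ 27
45^17 ≡ 139
45^18 ≡ 115
45^34 ≡ 287
45^51 ≡ 290
45^102 ≡ 289
45^153 ≡ 306
45^306 ≡ 1
So ord_307(45) = 306, hence |⟨45⟩| = 306.
Index = |(Z/307Z)^×| / |⟨45⟩| = 306 / 306 = 1.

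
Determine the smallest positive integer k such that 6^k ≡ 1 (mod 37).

ord(6) | φ(37) = 37 − 1 = 36 = 2^2 · 3^2.
Divisors of 36: 1, 2, 3, 4, 6, 9, 12, 18, 36.
Evaluate successive powers at the divisors of 36:
6^1 ≡ 6 (mod 37)
6^2 ≡ 36 (mod 37)
6^3 ≡ 31 (mod 37)
6^4 ≡ 1 (mod 37) ✓
Therefore the multiplicative order of 6 modulo 37 is 4.

4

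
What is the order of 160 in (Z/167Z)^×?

Since 160 ∈ (Z/167Z)^×, its order divides φ(167) = 167 − 1 = 166 = 2 · 83.
Divisors of 166: 1, 2, 83, 166.
Check 160^d mod 167 for each divisor in increasing order:
160^1 ≡ 160 (mod 167)
160^2 ≡ 49 (mod 167)
160^83 ≡ 166 (mod 167)
160^166 ≡ 1 (mod 167) ✓
Therefore the multiplicative order of 160 modulo 167 is 166.

166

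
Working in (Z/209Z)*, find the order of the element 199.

9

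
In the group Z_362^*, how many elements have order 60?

φ(362) = φ(2)·φ(181) = 1·180 = 180 = 2^2 · 3^2 · 5.
(Z/362Z)^× is cyclic (|G| = 180); a cyclic group of order m has exactly φ(d) elements of each order d | m, and none otherwise.
60 = 2^2 · 3 · 5 divides 180, and φ(60) = 16.

16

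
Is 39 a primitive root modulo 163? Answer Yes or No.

φ(163) = 163 − 1 = 162 = 2 · 3^4.
An element g generates (Z/163Z)^× iff g^(162/q) ≢ 1 (mod 163) for each prime q ∈ {2, 3}.
39^81 ≡ 1 (mod 163)  [q = 2: ≡ 1 ✗]
39^54 ≡ 58 (mod 163)  [q = 3: ≢ 1 ✓]
Since 39^81 ≡ 1, the order of 39 divides 81 < 162, so 39 is not a primitive root.

No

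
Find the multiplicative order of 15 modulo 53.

Since 15 ∈ (Z/53Z)^×, its order divides φ(53) = 53 − 1 = 52 = 2^2 · 13.
Divisors of 52: 1, 2, 4, 13, 26, 52.
Evaluate successive powers at the divisors of 52:
15^1 ≡ 15 (mod 53)
15^2 ≡ 13 (mod 53)
15^4 ≡ 10 (mod 53)
15^13 ≡ 1 (mod 53) ✓
So ord_53(15) = 13.

13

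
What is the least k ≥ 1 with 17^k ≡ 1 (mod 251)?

By Lagrange's theorem, ord_251(17) divides φ(251) = 251 − 1 = 250 = 2 · 5^3.
Divisors of 250: 1, 2, 5, 10, 25, 50, 125, 250.
Check 17^d mod 251 for each divisor in increasing order:
17^1 ≡ 17
17^2 ≡ 38
17^5 ≡ 201
17^10 ≡ 241
17^25 ≡ 20
17^50 ≡ 149
17^125 ≡ 1
Therefore the multiplicative order of 17 modulo 251 is 125.

125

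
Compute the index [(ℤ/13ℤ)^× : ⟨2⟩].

1

By Lagrange's theorem, ord_13(2) divides φ(13) = 13 − 1 = 12 = 2^2 · 3.
Divisors of 12: 1, 2, 3, 4, 6, 12.
Test each divisor d:
2^1 ≡ 2 (mod 13)
2^2 ≡ 4 (mod 13)
2^3 ≡ 8 (mod 13)
2^4 ≡ 3 (mod 13)
2^6 ≡ 12 (mod 13)
2^12 ≡ 1 (mod 13) ✓
So ord_13(2) = 12, hence |⟨2⟩| = 12.
Index = |(Z/13Z)^×| / |⟨2⟩| = 12 / 12 = 1.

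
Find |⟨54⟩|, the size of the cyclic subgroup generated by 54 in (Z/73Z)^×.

ord(54) | φ(73) = 73 − 1 = 72 = 2^3 · 3^2.
Divisors of 72: 1, 2, 3, 4, 6, 8, 9, 12, 18, 24, 36, 72.
Compute 54^d (mod 73) for the divisors d until we hit 1:
54^1 ≡ 54
54^2 ≡ 69
54^3 ≡ 3
54^4 ≡ 16
54^6 ≡ 9
54^8 ≡ 37
54^9 ≡ 27
54^12 ≡ 8
54^18 ≡ 72
54^24 ≡ 64
54^36 ≡ 1
The smallest such exponent is 36, so the order of 54 is 36.

36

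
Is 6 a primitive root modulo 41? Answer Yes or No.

Yes

φ(41) = 41 − 1 = 40 = 2^3 · 5.
An element g generates (Z/41Z)^× iff g^(40/q) ≢ 1 (mod 41) for each prime q ∈ {2, 5}.
6^20 ≡ 40 (mod 41)  [q = 2: ≢ 1 ✓]
6^8 ≡ 10 (mod 41)  [q = 5: ≢ 1 ✓]
Every test exponent gives a nontrivial residue, hence 6 generates the full group.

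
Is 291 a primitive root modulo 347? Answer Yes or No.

φ(347) = 347 − 1 = 346 = 2 · 173.
It suffices to check that the order of 291 is not a proper divisor of 346: compute 291^(346/q) for q ∈ {2, 173}.
291^173 ≡ 346 (mod 347)  [q = 2: ≢ 1 ✓]
291^2 ≡ 13 (mod 347)  [q = 173: ≢ 1 ✓]
All checks pass, so 291 has order 346 and is a primitive root modulo 347.

Yes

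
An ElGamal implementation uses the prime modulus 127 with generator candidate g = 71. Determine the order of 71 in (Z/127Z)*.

63

ord(71) | φ(127) = 127 − 1 = 126 = 2 · 3^2 · 7.
Divisors of 126: 1, 2, 3, 6, 7, 9, 14, 18, 21, 42, 63, 126.
Test each divisor d:
71^1 ≡ 71
71^2 ≡ 88
71^3 ≡ 25
71^6 ≡ 117
71^7 ≡ 52
71^9 ≡ 4
71^14 ≡ 37
71^18 ≡ 16
71^21 ≡ 19
71^42 ≡ 107
71^63 ≡ 1
Therefore the multiplicative order of 71 modulo 127 is 63.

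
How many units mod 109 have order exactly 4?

φ(109) = 109 − 1 = 108 = 2^2 · 3^3.
(Z/109Z)^× is cyclic (|G| = 108); a cyclic group of order m has exactly φ(d) elements of each order d | m, and none otherwise.
4 = 2^2 divides 108, and φ(4) = 2.

2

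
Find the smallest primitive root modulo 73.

5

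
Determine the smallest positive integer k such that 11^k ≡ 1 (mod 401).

200

By Lagrange's theorem, ord_401(11) divides φ(401) = 401 − 1 = 400 = 2^4 · 5^2.
Divisors of 400: 1, 2, 4, 5, 8, 10, 16, 20, 25, 40, 50, 80, 100, 200, 400.
Compute 11^d (mod 401) for the divisors d until we hit 1:
11^1 ≡ 11
11^2 ≡ 121
11^4 ≡ 205
11^5 ≡ 250
11^8 ≡ 321
11^10 ≡ 345
11^16 ≡ 385
11^20 ≡ 329
11^25 ≡ 45
11^40 ≡ 372
11^50 ≡ 20
11^80 ≡ 39
11^100 ≡ 400
11^200 ≡ 1
The smallest such exponent is 200, so the order of 11 is 200.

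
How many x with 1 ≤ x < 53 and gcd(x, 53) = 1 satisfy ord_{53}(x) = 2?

1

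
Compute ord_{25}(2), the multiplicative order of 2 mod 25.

20

ord(2) | φ(25) = φ(5^2) = 5·(5−1) = 20 = 2^2 · 5.
Divisors of 20: 1, 2, 4, 5, 10, 20.
Compute 2^d (mod 25) for the divisors d until we hit 1:
2^1 ≡ 2
2^2 ≡ 4
2^4 ≡ 16
2^5 ≡ 7
2^10 ≡ 24
2^20 ≡ 1
So ord_25(2) = 20.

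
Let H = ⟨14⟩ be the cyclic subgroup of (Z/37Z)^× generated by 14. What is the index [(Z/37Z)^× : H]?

3

Since 14 ∈ (Z/37Z)^×, its order divides φ(37) = 37 − 1 = 36 = 2^2 · 3^2.
Divisors of 36: 1, 2, 3, 4, 6, 9, 12, 18, 36.
Check 14^d mod 37 for each divisor in increasing order:
14^1 ≡ 14 (mod 37)
14^2 ≡ 11 (mod 37)
14^3 ≡ 6 (mod 37)
14^4 ≡ 10 (mod 37)
14^6 ≡ 36 (mod 37)
14^9 ≡ 31 (mod 37)
14^12 ≡ 1 (mod 37) ✓
Thus |⟨14⟩| = ord(14) = 12.
The index is φ(37) / ord(14) = 36 / 12 = 3.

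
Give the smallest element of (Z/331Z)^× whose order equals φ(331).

3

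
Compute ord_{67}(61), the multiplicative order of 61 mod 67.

ord(61) | φ(67) = 67 − 1 = 66 = 2 · 3 · 11.
Divisors of 66: 1, 2, 3, 6, 11, 22, 33, 66.
Test each divisor d:
61^1 ≡ 61
61^2 ≡ 36
61^3 ≡ 52
61^6 ≡ 24
61^11 ≡ 38
61^22 ≡ 37
61^33 ≡ 66
61^66 ≡ 1
So ord_67(61) = 66.

66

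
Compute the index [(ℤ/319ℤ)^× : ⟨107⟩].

4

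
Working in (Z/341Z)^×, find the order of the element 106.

30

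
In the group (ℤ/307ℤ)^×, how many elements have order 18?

6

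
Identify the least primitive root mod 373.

2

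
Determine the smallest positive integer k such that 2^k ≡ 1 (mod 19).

18

By Lagrange's theorem, ord_19(2) divides φ(19) = 19 − 1 = 18 = 2 · 3^2.
Divisors of 18: 1, 2, 3, 6, 9, 18.
Evaluate successive powers at the divisors of 18:
2^1 ≡ 2 (mod 19)
2^2 ≡ 4 (mod 19)
2^3 ≡ 8 (mod 19)
2^6 ≡ 7 (mod 19)
2^9 ≡ 18 (mod 19)
2^18 ≡ 1 (mod 19) ✓
Hence ord(2) = 18.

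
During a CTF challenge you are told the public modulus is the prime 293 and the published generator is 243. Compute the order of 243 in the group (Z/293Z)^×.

By Lagrange's theorem, ord_293(243) divides φ(293) = 293 − 1 = 292 = 2^2 · 73.
Divisors of 292: 1, 2, 4, 73, 146, 292.
Evaluate successive powers at the divisors of 292:
243^1 ≡ 243
243^2 ≡ 156
243^4 ≡ 17
243^73 ≡ 138
243^146 ≡ 292
243^292 ≡ 1
The smallest such exponent is 292, so the order of 243 is 292.

292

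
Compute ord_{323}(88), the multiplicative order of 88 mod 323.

ord(88) | φ(323) = φ(17·19) = (17−1)·(19−1) = 16·18 = 288 = 2^5 · 3^2.
Divisors of 288: 1, 2, 3, 4, 6, 8, 9, 12, 16, 18, 24, 32, 36, 48, 72, 96, 144, 288.
Evaluate successive powers at the divisors of 288:
88^1 ≡ 88
88^2 ≡ 315
88^3 ≡ 265
88^4 ≡ 64
88^6 ≡ 134
88^8 ≡ 220
88^9 ≡ 303
88^12 ≡ 191
88^16 ≡ 273
88^18 ≡ 77
88^24 ≡ 305
88^32 ≡ 239
88^36 ≡ 115
88^48 ≡ 1
The smallest such exponent is 48, so the order of 88 is 48.

48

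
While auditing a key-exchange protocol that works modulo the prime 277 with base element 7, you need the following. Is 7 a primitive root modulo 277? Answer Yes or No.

No

φ(277) = 277 − 1 = 276 = 2^2 · 3 · 23.
An element g generates (Z/277Z)^× iff g^(276/q) ≢ 1 (mod 277) for each prime q ∈ {2, 3, 23}.
7^138 ≡ 1 (mod 277)  [q = 2: ≡ 1 ✗]
7^92 ≡ 116 (mod 277)  [q = 3: ≢ 1 ✓]
7^12 ≡ 236 (mod 277)  [q = 23: ≢ 1 ✓]
The check at q = 2 fails, so 7 generates a proper subgroup.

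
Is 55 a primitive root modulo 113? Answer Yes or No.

Yes

φ(113) = 113 − 1 = 112 = 2^4 · 7.
It suffices to check that the order of 55 is not a proper divisor of 112: compute 55^(112/q) for q ∈ {2, 7}.
55^56 ≡ 112 (mod 113)  [q = 2: ≢ 1 ✓]
55^16 ≡ 16 (mod 113)  [q = 7: ≢ 1 ✓]
All checks pass, so 55 has order 112 and is a primitive root modulo 113.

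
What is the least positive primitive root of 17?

φ(17) = 17 − 1 = 16 = 2^4.
Test candidates g = 2, 3, … against the prime factors q ∈ {2} of φ(17): g is a generator iff g^(16/q) ≢ 1 for every such q.
g = 2: 2^8 ≡ 1 — hits 1, so not a primitive root.
g = 3: 3^8 ≡ 16 — none is 1, so 3 is a primitive root.
So 3 is the smallest generator of (Z/17Z)^×.

3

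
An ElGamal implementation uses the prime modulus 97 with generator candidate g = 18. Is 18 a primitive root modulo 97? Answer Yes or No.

φ(97) = 97 − 1 = 96 = 2^5 · 3.
It suffices to check that the order of 18 is not a proper divisor of 96: compute 18^(96/q) for q ∈ {2, 3}.
18^48 ≡ 1 (mod 97)  [q = 2: ≡ 1 ✗]
18^32 ≡ 1 (mod 97)  [q = 3: ≡ 1 ✗]
18^48 ≡ 1 shows ord(18) | 48, strictly less than φ(97); not a primitive root.

No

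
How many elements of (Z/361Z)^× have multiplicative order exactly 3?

2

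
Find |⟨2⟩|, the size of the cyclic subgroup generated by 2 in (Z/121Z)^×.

110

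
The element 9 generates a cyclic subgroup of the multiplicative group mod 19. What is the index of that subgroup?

2

ord(9) | φ(19) = 19 − 1 = 18 = 2 · 3^2.
Divisors of 18: 1, 2, 3, 6, 9, 18.
Test each divisor d:
9^1 ≡ 9 (mod 19)
9^2 ≡ 5 (mod 19)
9^3 ≡ 7 (mod 19)
9^6 ≡ 11 (mod 19)
9^9 ≡ 1 (mod 19) ✓
So ord_19(9) = 9, hence |⟨9⟩| = 9.
Index = |(Z/19Z)^×| / |⟨9⟩| = 18 / 9 = 2.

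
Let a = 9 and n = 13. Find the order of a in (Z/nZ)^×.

ord(9) | φ(13) = 13 − 1 = 12 = 2^2 · 3.
Divisors of 12: 1, 2, 3, 4, 6, 12.
Check 9^d mod 13 for each divisor in increasing order:
9^1 ≡ 9
9^2 ≡ 3
9^3 ≡ 1
Hence ord(9) = 3.

3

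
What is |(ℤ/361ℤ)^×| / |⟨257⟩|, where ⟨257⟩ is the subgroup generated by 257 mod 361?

1

The order of 257 must divide φ(361) = φ(19^2) = 19·(19−1) = 342 = 2 · 3^2 · 19.
Divisors of 342: 1, 2, 3, 6, 9, 18, 19, 38, 57, 114, 171, 342.
Evaluate successive powers at the divisors of 342:
257^1 ≡ 257
257^2 ≡ 347
257^3 ≡ 12
257^6 ≡ 144
257^9 ≡ 284
257^18 ≡ 153
257^19 ≡ 333
257^38 ≡ 62
257^57 ≡ 69
257^114 ≡ 68
257^171 ≡ 360
257^342 ≡ 1
So ord_361(257) = 342, hence |⟨257⟩| = 342.
The index is φ(361) / ord(257) = 342 / 342 = 1.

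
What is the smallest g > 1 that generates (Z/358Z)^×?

7

φ(358) = φ(2)·φ(179) = 1·178 = 178 = 2 · 89.
Test candidates g = 2, 3, … against the prime factors q ∈ {2, 89} of φ(358): g is a generator iff g^(178/q) ≢ 1 for every such q.
g = 2: gcd(2, 358) = 2 > 1, not a unit — skip.
g = 3: 3^89 ≡ 1 — hits 1, so not a primitive root.
g = 4: gcd(4, 358) = 2 > 1, not a unit — skip.
g = 5: 5^89 ≡ 1 — hits 1, so not a primitive root.
g = 6: gcd(6, 358) = 2 > 1, not a unit — skip.
g = 7: 7^89 ≡ 357; 7^2 ≡ 49 — none is 1, so 7 is a primitive root.
The smallest primitive root modulo 358 is 7.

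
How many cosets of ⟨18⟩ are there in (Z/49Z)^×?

Since 18 ∈ (Z/49Z)^×, its order divides φ(49) = φ(7^2) = 7·(7−1) = 42 = 2 · 3 · 7.
Divisors of 42: 1, 2, 3, 6, 7, 14, 21, 42.
Test each divisor d:
18^1 ≡ 18 (mod 49)
18^2 ≡ 30 (mod 49)
18^3 ≡ 1 (mod 49) ✓
The order of 18 is 3, so the subgroup it generates has 3 elements.
The index is φ(49) / ord(18) = 42 / 3 = 14.

14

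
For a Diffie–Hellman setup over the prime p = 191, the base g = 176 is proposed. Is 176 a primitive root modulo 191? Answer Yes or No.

Yes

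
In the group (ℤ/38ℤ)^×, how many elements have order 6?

2

φ(38) = φ(2)·φ(19) = 1·18 = 18 = 2 · 3^2.
In a cyclic group of order 18, there are φ(d) elements of order d for each divisor d of 18, and zero for non-divisors.
6 = 2 · 3 divides 18, and φ(6) = 2.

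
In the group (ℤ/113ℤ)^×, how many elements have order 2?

φ(113) = 113 − 1 = 112 = 2^4 · 7.
Since (Z/113Z)^× is cyclic of order 112, the number of elements of order d is φ(d) when d | 112 and 0 otherwise.
2 | 112, and φ(2) = 2 − 1 = 1.

1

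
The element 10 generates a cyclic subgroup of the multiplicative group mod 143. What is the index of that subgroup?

20

Since 10 ∈ (Z/143Z)^×, its order divides φ(143) = φ(11·13) = (11−1)·(13−1) = 10·12 = 120 = 2^3 · 3 · 5.
Divisors of 120: 1, 2, 3, 4, 5, 6, 8, 10, 12, 15, 20, 24, 30, 40, 60, 120.
Check 10^d mod 143 for each divisor in increasing order:
10^1 ≡ 10 (mod 143)
10^2 ≡ 100 (mod 143)
10^3 ≡ 142 (mod 143)
10^4 ≡ 133 (mod 143)
10^5 ≡ 43 (mod 143)
10^6 ≡ 1 (mod 143) ✓
Thus |⟨10⟩| = ord(10) = 6.
Index = |(Z/143Z)^×| / |⟨10⟩| = 120 / 6 = 20.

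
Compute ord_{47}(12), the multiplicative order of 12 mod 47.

23

By Lagrange's theorem, ord_47(12) divides φ(47) = 47 − 1 = 46 = 2 · 23.
Divisors of 46: 1, 2, 23, 46.
Test each divisor d:
12^1 ≡ 12
12^2 ≡ 3
12^23 ≡ 1
So ord_47(12) = 23.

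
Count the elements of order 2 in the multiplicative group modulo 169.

1

φ(169) = φ(13^2) = 13·(13−1) = 156 = 2^2 · 3 · 13.
Since (Z/169Z)^× is cyclic of order 156, the number of elements of order d is φ(d) when d | 156 and 0 otherwise.
2 | 156, and φ(2) = 2 − 1 = 1.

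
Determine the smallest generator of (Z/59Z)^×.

2

φ(59) = 59 − 1 = 58 = 2 · 29.
Test candidates g = 2, 3, … against the prime factors q ∈ {2, 29} of φ(59): g is a generator iff g^(58/q) ≢ 1 for every such q.
g = 2: 2^29 ≡ 58; 2^2 ≡ 4 — none is 1, so 2 is a primitive root.
So 2 is the smallest generator of (Z/59Z)^×.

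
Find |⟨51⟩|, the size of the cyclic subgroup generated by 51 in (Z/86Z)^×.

The order of 51 must divide φ(86) = φ(2)·φ(43) = 1·42 = 42 = 2 · 3 · 7.
Divisors of 42: 1, 2, 3, 6, 7, 14, 21, 42.
Test each divisor d:
51^1 ≡ 51 (mod 86)
51^2 ≡ 21 (mod 86)
51^3 ≡ 39 (mod 86)
51^6 ≡ 59 (mod 86)
51^7 ≡ 85 (mod 86)
51^14 ≡ 1 (mod 86) ✓
Hence ord(51) = 14.

14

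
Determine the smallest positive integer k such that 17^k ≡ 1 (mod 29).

4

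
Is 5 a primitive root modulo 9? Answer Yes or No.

Yes

φ(9) = φ(3^2) = 3·(3−1) = 6 = 2 · 3.
It suffices to check that the order of 5 is not a proper divisor of 6: compute 5^(6/q) for q ∈ {2, 3}.
5^3 ≡ 8 (mod 9)  [q = 2: ≢ 1 ✓]
5^2 ≡ 7 (mod 9)  [q = 3: ≢ 1 ✓]
All checks pass, so 5 has order 6 and is a primitive root modulo 9.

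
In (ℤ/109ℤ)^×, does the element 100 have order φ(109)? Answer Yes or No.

No

φ(109) = 109 − 1 = 108 = 2^2 · 3^3.
100 is a primitive root mod 109 iff 100^(φ(109)/q) ≢ 1 for every prime q | φ(109), i.e. q ∈ {2, 3}.
100^54 ≡ 1 (mod 109)  [q = 2: ≡ 1 ✗]
100^36 ≡ 45 (mod 109)  [q = 3: ≢ 1 ✓]
The check at q = 2 fails, so 100 generates a proper subgroup.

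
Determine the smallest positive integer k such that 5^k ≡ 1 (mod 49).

42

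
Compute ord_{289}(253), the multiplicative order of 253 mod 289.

136

By Lagrange's theorem, ord_289(253) divides φ(289) = φ(17^2) = 17·(17−1) = 272 = 2^4 · 17.
Divisors of 272: 1, 2, 4, 8, 16, 17, 34, 68, 136, 272.
Check 253^d mod 289 for each divisor in increasing order:
253^1 ≡ 253
253^2 ≡ 140
253^4 ≡ 237
253^8 ≡ 103
253^16 ≡ 205
253^17 ≡ 134
253^34 ≡ 38
253^68 ≡ 288
253^136 ≡ 1
Therefore the multiplicative order of 253 modulo 289 is 136.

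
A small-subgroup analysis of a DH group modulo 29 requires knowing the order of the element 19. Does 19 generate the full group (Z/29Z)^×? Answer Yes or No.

Yes

φ(29) = 29 − 1 = 28 = 2^2 · 7.
19 is a primitive root mod 29 iff 19^(φ(29)/q) ≢ 1 for every prime q | φ(29), i.e. q ∈ {2, 7}.
19^14 ≡ 28 (mod 29)  [q = 2: ≢ 1 ✓]
19^4 ≡ 24 (mod 29)  [q = 7: ≢ 1 ✓]
Every test exponent gives a nontrivial residue, hence 19 generates the full group.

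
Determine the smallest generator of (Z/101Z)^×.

2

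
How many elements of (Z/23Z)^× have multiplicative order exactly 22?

10

φ(23) = 23 − 1 = 22 = 2 · 11.
In a cyclic group of order 22, there are φ(d) elements of order d for each divisor d of 22, and zero for non-divisors.
22 = 2 · 11 divides 22, and φ(22) = 10.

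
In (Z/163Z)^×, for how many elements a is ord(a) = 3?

φ(163) = 163 − 1 = 162 = 2 · 3^4.
In a cyclic group of order 162, there are φ(d) elements of order d for each divisor d of 162, and zero for non-divisors.
3 | 162, and φ(3) = 3 − 1 = 2.

2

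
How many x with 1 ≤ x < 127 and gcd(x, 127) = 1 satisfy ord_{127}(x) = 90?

0

φ(127) = 127 − 1 = 126 = 2 · 3^2 · 7.
(Z/127Z)^× is cyclic (|G| = 126); a cyclic group of order m has exactly φ(d) elements of each order d | m, and none otherwise.
Here 126 is not a multiple of 90, so there are no elements of order 90.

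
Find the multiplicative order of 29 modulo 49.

Since 29 ∈ (Z/49Z)^×, its order divides φ(49) = φ(7^2) = 7·(7−1) = 42 = 2 · 3 · 7.
Divisors of 42: 1, 2, 3, 6, 7, 14, 21, 42.
Compute 29^d (mod 49) for the divisors d until we hit 1:
29^1 ≡ 29
29^2 ≡ 8
29^3 ≡ 36
29^6 ≡ 22
29^7 ≡ 1
So ord_49(29) = 7.

7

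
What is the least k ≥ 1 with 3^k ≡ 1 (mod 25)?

20

The order of 3 must divide φ(25) = φ(5^2) = 5·(5−1) = 20 = 2^2 · 5.
Divisors of 20: 1, 2, 4, 5, 10, 20.
Check 3^d mod 25 for each divisor in increasing order:
3^1 ≡ 3 (mod 25)
3^2 ≡ 9 (mod 25)
3^4 ≡ 6 (mod 25)
3^5 ≡ 18 (mod 25)
3^10 ≡ 24 (mod 25)
3^20 ≡ 1 (mod 25) ✓
Hence ord(3) = 20.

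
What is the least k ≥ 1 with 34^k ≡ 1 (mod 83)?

82

Since 34 ∈ (Z/83Z)^×, its order divides φ(83) = 83 − 1 = 82 = 2 · 41.
Divisors of 82: 1, 2, 41, 82.
Compute 34^d (mod 83) for the divisors d until we hit 1:
34^1 ≡ 34
34^2 ≡ 77
34^41 ≡ 82
34^82 ≡ 1
The smallest such exponent is 82, so the order of 34 is 82.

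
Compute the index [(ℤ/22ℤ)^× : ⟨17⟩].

1

Since 17 ∈ (Z/22Z)^×, its order divides φ(22) = φ(2)·φ(11) = 1·10 = 10 = 2 · 5.
Divisors of 10: 1, 2, 5, 10.
Evaluate successive powers at the divisors of 10:
17^1 ≡ 17 (mod 22)
17^2 ≡ 3 (mod 22)
17^5 ≡ 21 (mod 22)
17^10 ≡ 1 (mod 22) ✓
So ord_22(17) = 10, hence |⟨17⟩| = 10.
Index = |(Z/22Z)^×| / |⟨17⟩| = 10 / 10 = 1.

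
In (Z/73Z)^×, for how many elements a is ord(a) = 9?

6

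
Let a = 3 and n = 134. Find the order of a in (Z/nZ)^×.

22

ord(3) | φ(134) = φ(2)·φ(67) = 1·66 = 66 = 2 · 3 · 11.
Divisors of 66: 1, 2, 3, 6, 11, 22, 33, 66.
Check 3^d mod 134 for each divisor in increasing order:
3^1 ≡ 3 (mod 134)
3^2 ≡ 9 (mod 134)
3^3 ≡ 27 (mod 134)
3^6 ≡ 59 (mod 134)
3^11 ≡ 133 (mod 134)
3^22 ≡ 1 (mod 134) ✓
Hence ord(3) = 22.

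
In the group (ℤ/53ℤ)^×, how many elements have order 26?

12

φ(53) = 53 − 1 = 52 = 2^2 · 13.
(Z/53Z)^× is cyclic (|G| = 52); a cyclic group of order m has exactly φ(d) elements of each order d | m, and none otherwise.
26 = 2 · 13 divides 52, and φ(26) = 12.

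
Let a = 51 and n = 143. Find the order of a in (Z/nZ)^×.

By Lagrange's theorem, ord_143(51) divides φ(143) = φ(11·13) = (11−1)·(13−1) = 10·12 = 120 = 2^3 · 3 · 5.
Divisors of 120: 1, 2, 3, 4, 5, 6, 8, 10, 12, 15, 20, 24, 30, 40, 60, 120.
Test each divisor d:
51^1 ≡ 51 (mod 143)
51^2 ≡ 27 (mod 143)
51^3 ≡ 90 (mod 143)
51^4 ≡ 14 (mod 143)
51^5 ≡ 142 (mod 143)
51^6 ≡ 92 (mod 143)
51^8 ≡ 53 (mod 143)
51^10 ≡ 1 (mod 143) ✓
Therefore the multiplicative order of 51 modulo 143 is 10.

10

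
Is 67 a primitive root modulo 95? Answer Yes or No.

No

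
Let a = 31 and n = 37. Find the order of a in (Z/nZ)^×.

4

Since 31 ∈ (Z/37Z)^×, its order divides φ(37) = 37 − 1 = 36 = 2^2 · 3^2.
Divisors of 36: 1, 2, 3, 4, 6, 9, 12, 18, 36.
Test each divisor d:
31^1 ≡ 31
31^2 ≡ 36
31^3 ≡ 6
31^4 ≡ 1
Therefore the multiplicative order of 31 modulo 37 is 4.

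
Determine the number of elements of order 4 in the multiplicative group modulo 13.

φ(13) = 13 − 1 = 12 = 2^2 · 3.
Since (Z/13Z)^× is cyclic of order 12, the number of elements of order d is φ(d) when d | 12 and 0 otherwise.
4 = 2^2 divides 12, and φ(4) = 2.

2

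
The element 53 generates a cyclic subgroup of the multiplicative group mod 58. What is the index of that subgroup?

4

The order of 53 must divide φ(58) = φ(2)·φ(29) = 1·28 = 28 = 2^2 · 7.
Divisors of 28: 1, 2, 4, 7, 14, 28.
Check 53^d mod 58 for each divisor in increasing order:
53^1 ≡ 53 (mod 58)
53^2 ≡ 25 (mod 58)
53^4 ≡ 45 (mod 58)
53^7 ≡ 1 (mod 58) ✓
The order of 53 is 7, so the subgroup it generates has 7 elements.
The index is φ(58) / ord(53) = 28 / 7 = 4.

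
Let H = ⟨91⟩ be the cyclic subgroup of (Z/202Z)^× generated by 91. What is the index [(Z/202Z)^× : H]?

25

ord(91) | φ(202) = φ(2)·φ(101) = 1·100 = 100 = 2^2 · 5^2.
Divisors of 100: 1, 2, 4, 5, 10, 20, 25, 50, 100.
Test each divisor d:
91^1 ≡ 91 (mod 202)
91^2 ≡ 201 (mod 202)
91^4 ≡ 1 (mod 202) ✓
Thus |⟨91⟩| = ord(91) = 4.
[(Z/202Z)^× : ⟨91⟩] = 100/4 = 25.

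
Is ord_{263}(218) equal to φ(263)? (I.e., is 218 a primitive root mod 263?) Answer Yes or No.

φ(263) = 263 − 1 = 262 = 2 · 131.
An element g generates (Z/263Z)^× iff g^(262/q) ≢ 1 (mod 263) for each prime q ∈ {2, 131}.
218^131 ≡ 1 (mod 263)  [q = 2: ≡ 1 ✗]
218^2 ≡ 184 (mod 263)  [q = 131: ≢ 1 ✓]
218^131 ≡ 1 shows ord(218) | 131, strictly less than φ(263); not a primitive root.

No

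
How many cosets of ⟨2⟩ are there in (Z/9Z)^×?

By Lagrange's theorem, ord_9(2) divides φ(9) = φ(3^2) = 3·(3−1) = 6 = 2 · 3.
Divisors of 6: 1, 2, 3, 6.
Compute 2^d (mod 9) for the divisors d until we hit 1:
2^1 ≡ 2 (mod 9)
2^2 ≡ 4 (mod 9)
2^3 ≡ 8 (mod 9)
2^6 ≡ 1 (mod 9) ✓
The order of 2 is 6, so the subgroup it generates has 6 elements.
Index = |(Z/9Z)^×| / |⟨2⟩| = 6 / 6 = 1.

1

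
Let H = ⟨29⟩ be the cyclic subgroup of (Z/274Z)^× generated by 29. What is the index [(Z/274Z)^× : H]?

1

The order of 29 must divide φ(274) = φ(2)·φ(137) = 1·136 = 136 = 2^3 · 17.
Divisors of 136: 1, 2, 4, 8, 17, 34, 68, 136.
Compute 29^d (mod 274) for the divisors d until we hit 1:
29^1 ≡ 29
29^2 ≡ 19
29^4 ≡ 87
29^8 ≡ 171
29^17 ≡ 233
29^34 ≡ 37
29^68 ≡ 273
29^136 ≡ 1
So ord_274(29) = 136, hence |⟨29⟩| = 136.
The index is φ(274) / ord(29) = 136 / 136 = 1.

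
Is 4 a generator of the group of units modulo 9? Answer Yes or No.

φ(9) = φ(3^2) = 3·(3−1) = 6 = 2 · 3.
An element g generates (Z/9Z)^× iff g^(6/q) ≢ 1 (mod 9) for each prime q ∈ {2, 3}.
4^3 ≡ 1 (mod 9)  [q = 2: ≡ 1 ✗]
4^2 ≡ 7 (mod 9)  [q = 3: ≢ 1 ✓]
Since 4^3 ≡ 1, the order of 4 divides 3 < 6, so 4 is not a primitive root.

No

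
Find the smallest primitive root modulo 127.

3

φ(127) = 127 − 1 = 126 = 2 · 3^2 · 7.
Test candidates g = 2, 3, … against the prime factors q ∈ {2, 3, 7} of φ(127): g is a generator iff g^(126/q) ≢ 1 for every such q.
g = 2: 2^63 ≡ 1 — hits 1, so not a primitive root.
g = 3: 3^63 ≡ 126; 3^42 ≡ 107; 3^18 ≡ 4 — none is 1, so 3 is a primitive root.
Hence the least primitive root of 127 is 3.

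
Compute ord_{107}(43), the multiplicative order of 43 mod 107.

106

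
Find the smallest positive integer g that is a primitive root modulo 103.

5

φ(103) = 103 − 1 = 102 = 2 · 3 · 17.
g is a primitive root iff g^(102/q) ≢ 1 (mod 103) for each prime q ∈ {2, 3, 17}.
g = 2: 2^51 ≡ 1 — hits 1, so not a primitive root.
g = 3: 3^51 ≡ 102; 3^34 ≡ 1 — hits 1, so not a primitive root.
g = 4: 4^51 ≡ 1 — hits 1, so not a primitive root.
g = 5: 5^51 ≡ 102; 5^34 ≡ 56; 5^6 ≡ 72 — none is 1, so 5 is a primitive root.
So 5 is the smallest generator of (Z/103Z)^×.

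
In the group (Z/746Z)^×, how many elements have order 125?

φ(746) = φ(2)·φ(373) = 1·372 = 372 = 2^2 · 3 · 31.
Since (Z/746Z)^× is cyclic of order 372, the number of elements of order d is φ(d) when d | 372 and 0 otherwise.
Since 125 ∤ 372, the count is 0.

0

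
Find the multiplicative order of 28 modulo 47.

23

The order of 28 must divide φ(47) = 47 − 1 = 46 = 2 · 23.
Divisors of 46: 1, 2, 23, 46.
Compute 28^d (mod 47) for the divisors d until we hit 1:
28^1 ≡ 28 (mod 47)
28^2 ≡ 32 (mod 47)
28^23 ≡ 1 (mod 47) ✓
Hence ord(28) = 23.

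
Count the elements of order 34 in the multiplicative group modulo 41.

φ(41) = 41 − 1 = 40 = 2^3 · 5.
In a cyclic group of order 40, there are φ(d) elements of order d for each divisor d of 40, and zero for non-divisors.
Since 34 ∤ 40, the count is 0.

0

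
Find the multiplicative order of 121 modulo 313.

39

By Lagrange's theorem, ord_313(121) divides φ(313) = 313 − 1 = 312 = 2^3 · 3 · 13.
Divisors of 312: 1, 2, 3, 4, 6, 8, 12, 13, 24, 26, 39, 52, 78, 104, 156, 312.
Test each divisor d:
121^1 ≡ 121 (mod 313)
121^2 ≡ 243 (mod 313)
121^3 ≡ 294 (mod 313)
121^4 ≡ 205 (mod 313)
121^6 ≡ 48 (mod 313)
121^8 ≡ 83 (mod 313)
121^12 ≡ 113 (mod 313)
121^13 ≡ 214 (mod 313)
121^24 ≡ 249 (mod 313)
121^26 ≡ 98 (mod 313)
121^39 ≡ 1 (mod 313) ✓
So ord_313(121) = 39.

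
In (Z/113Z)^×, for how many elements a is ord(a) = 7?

6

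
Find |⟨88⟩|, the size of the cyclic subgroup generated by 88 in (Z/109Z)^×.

The order of 88 must divide φ(109) = 109 − 1 = 108 = 2^2 · 3^3.
Divisors of 108: 1, 2, 3, 4, 6, 9, 12, 18, 27, 36, 54, 108.
Check 88^d mod 109 for each divisor in increasing order:
88^1 ≡ 88 (mod 109)
88^2 ≡ 5 (mod 109)
88^3 ≡ 4 (mod 109)
88^4 ≡ 25 (mod 109)
88^6 ≡ 16 (mod 109)
88^9 ≡ 64 (mod 109)
88^12 ≡ 38 (mod 109)
88^18 ≡ 63 (mod 109)
88^27 ≡ 108 (mod 109)
88^36 ≡ 45 (mod 109)
88^54 ≡ 1 (mod 109) ✓
Therefore the multiplicative order of 88 modulo 109 is 54.

54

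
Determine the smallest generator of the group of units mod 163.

φ(163) = 163 − 1 = 162 = 2 · 3^4.
g is a primitive root iff g^(162/q) ≢ 1 (mod 163) for each prime q ∈ {2, 3}.
g = 2: 2^81 ≡ 162; 2^54 ≡ 104 — none is 1, so 2 is a primitive root.
The smallest primitive root modulo 163 is 2.

2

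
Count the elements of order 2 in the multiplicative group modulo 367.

1

φ(367) = 367 − 1 = 366 = 2 · 3 · 61.
(Z/367Z)^× is cyclic (|G| = 366); a cyclic group of order m has exactly φ(d) elements of each order d | m, and none otherwise.
2 | 366, and φ(2) = 2 − 1 = 1.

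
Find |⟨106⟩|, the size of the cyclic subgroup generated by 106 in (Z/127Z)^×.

126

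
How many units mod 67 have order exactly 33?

φ(67) = 67 − 1 = 66 = 2 · 3 · 11.
Since (Z/67Z)^× is cyclic of order 66, the number of elements of order d is φ(d) when d | 66 and 0 otherwise.
33 = 3 · 11 divides 66, and φ(33) = 20.

20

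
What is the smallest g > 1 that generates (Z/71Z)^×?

7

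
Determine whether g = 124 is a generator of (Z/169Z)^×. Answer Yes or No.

Yes

φ(169) = φ(13^2) = 13·(13−1) = 156 = 2^2 · 3 · 13.
An element g generates (Z/169Z)^× iff g^(156/q) ≢ 1 (mod 169) for each prime q ∈ {2, 3, 13}.
124^78 ≡ 168 (mod 169)  [q = 2: ≢ 1 ✓]
124^52 ≡ 22 (mod 169)  [q = 3: ≢ 1 ✓]
124^12 ≡ 53 (mod 169)  [q = 13: ≢ 1 ✓]
All checks pass, so 124 has order 156 and is a primitive root modulo 169.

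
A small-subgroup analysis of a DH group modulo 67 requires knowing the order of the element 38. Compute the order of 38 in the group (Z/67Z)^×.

The order of 38 must divide φ(67) = 67 − 1 = 66 = 2 · 3 · 11.
Divisors of 66: 1, 2, 3, 6, 11, 22, 33, 66.
Test each divisor d:
38^1 ≡ 38 (mod 67)
38^2 ≡ 37 (mod 67)
38^3 ≡ 66 (mod 67)
38^6 ≡ 1 (mod 67) ✓
So ord_67(38) = 6.

6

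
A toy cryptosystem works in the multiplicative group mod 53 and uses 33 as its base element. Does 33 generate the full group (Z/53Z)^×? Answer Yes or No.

Yes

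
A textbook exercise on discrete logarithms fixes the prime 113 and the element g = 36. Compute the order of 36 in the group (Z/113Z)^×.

The order of 36 must divide φ(113) = 113 − 1 = 112 = 2^4 · 7.
Divisors of 112: 1, 2, 4, 7, 8, 14, 16, 28, 56, 112.
Evaluate successive powers at the divisors of 112:
36^1 ≡ 36 (mod 113)
36^2 ≡ 53 (mod 113)
36^4 ≡ 97 (mod 113)
36^7 ≡ 95 (mod 113)
36^8 ≡ 30 (mod 113)
36^14 ≡ 98 (mod 113)
36^16 ≡ 109 (mod 113)
36^28 ≡ 112 (mod 113)
36^56 ≡ 1 (mod 113) ✓
So ord_113(36) = 56.

56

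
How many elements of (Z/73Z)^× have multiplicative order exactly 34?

0

φ(73) = 73 − 1 = 72 = 2^3 · 3^2.
In a cyclic group of order 72, there are φ(d) elements of order d for each divisor d of 72, and zero for non-divisors.
Since 34 ∤ 72, the count is 0.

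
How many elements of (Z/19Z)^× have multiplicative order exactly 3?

φ(19) = 19 − 1 = 18 = 2 · 3^2.
(Z/19Z)^× is cyclic (|G| = 18); a cyclic group of order m has exactly φ(d) elements of each order d | m, and none otherwise.
3 | 18, and φ(3) = 3 − 1 = 2.

2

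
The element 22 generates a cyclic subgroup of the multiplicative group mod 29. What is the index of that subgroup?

2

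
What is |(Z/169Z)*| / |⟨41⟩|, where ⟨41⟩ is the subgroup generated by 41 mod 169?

1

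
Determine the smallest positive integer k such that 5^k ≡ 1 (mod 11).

ord(5) | φ(11) = 11 − 1 = 10 = 2 · 5.
Divisors of 10: 1, 2, 5, 10.
Check 5^d mod 11 for each divisor in increasing order:
5^1 ≡ 5
5^2 ≡ 3
5^5 ≡ 1
So ord_11(5) = 5.

5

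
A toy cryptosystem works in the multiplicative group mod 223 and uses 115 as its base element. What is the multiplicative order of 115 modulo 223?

Since 115 ∈ (Z/223Z)^×, its order divides φ(223) = 223 − 1 = 222 = 2 · 3 · 37.
Divisors of 222: 1, 2, 3, 6, 37, 74, 111, 222.
Compute 115^d (mod 223) for the divisors d until we hit 1:
115^1 ≡ 115
115^2 ≡ 68
115^3 ≡ 15
115^6 ≡ 2
115^37 ≡ 1
Therefore the multiplicative order of 115 modulo 223 is 37.

37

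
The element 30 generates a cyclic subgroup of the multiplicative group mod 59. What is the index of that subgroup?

1

The order of 30 must divide φ(59) = 59 − 1 = 58 = 2 · 29.
Divisors of 58: 1, 2, 29, 58.
Compute 30^d (mod 59) for the divisors d until we hit 1:
30^1 ≡ 30 (mod 59)
30^2 ≡ 15 (mod 59)
30^29 ≡ 58 (mod 59)
30^58 ≡ 1 (mod 59) ✓
The order of 30 is 58, so the subgroup it generates has 58 elements.
[(Z/59Z)^× : ⟨30⟩] = 58/58 = 1.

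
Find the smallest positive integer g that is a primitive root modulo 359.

φ(359) = 359 − 1 = 358 = 2 · 179.
Test candidates g = 2, 3, … against the prime factors q ∈ {2, 179} of φ(359): g is a generator iff g^(358/q) ≢ 1 for every such q.
g = 2: 2^179 ≡ 1 — hits 1, so not a primitive root.
g = 3: 3^179 ≡ 1 — hits 1, so not a primitive root.
g = 4: 4^179 ≡ 1 — hits 1, so not a primitive root.
g = 5: 5^179 ≡ 1 — hits 1, so not a primitive root.
g = 6: 6^179 ≡ 1 — hits 1, so not a primitive root.
g = 7: 7^179 ≡ 358; 7^2 ≡ 49 — none is 1, so 7 is a primitive root.
So 7 is the smallest generator of (Z/359Z)^×.

7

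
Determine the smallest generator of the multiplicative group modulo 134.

φ(134) = φ(2)·φ(67) = 1·66 = 66 = 2 · 3 · 11.
Test candidates g = 2, 3, … against the prime factors q ∈ {2, 3, 11} of φ(134): g is a generator iff g^(66/q) ≢ 1 for every such q.
g = 2: gcd(2, 134) = 2 > 1, not a unit — skip.
g = 3: 3^33 ≡ 133; 3^22 ≡ 1 — hits 1, so not a primitive root.
g = 4: gcd(4, 134) = 2 > 1, not a unit — skip.
g = 5: 5^33 ≡ 133; 5^22 ≡ 1 — hits 1, so not a primitive root.
g = 6: gcd(6, 134) = 2 > 1, not a unit — skip.
g = 7: 7^33 ≡ 133; 7^22 ≡ 29; 7^6 ≡ 131 — none is 1, so 7 is a primitive root.
Hence the least primitive root of 134 is 7.

7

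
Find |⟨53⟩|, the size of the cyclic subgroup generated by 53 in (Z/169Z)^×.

13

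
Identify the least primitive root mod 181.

φ(181) = 181 − 1 = 180 = 2^2 · 3^2 · 5.
Test candidates g = 2, 3, … against the prime factors q ∈ {2, 3, 5} of φ(181): g is a generator iff g^(180/q) ≢ 1 for every such q.
g = 2: 2^90 ≡ 180; 2^60 ≡ 48; 2^36 ≡ 59 — none is 1, so 2 is a primitive root.
Hence the least primitive root of 181 is 2.

2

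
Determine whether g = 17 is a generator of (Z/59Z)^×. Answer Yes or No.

φ(59) = 59 − 1 = 58 = 2 · 29.
It suffices to check that the order of 17 is not a proper divisor of 58: compute 17^(58/q) for q ∈ {2, 29}.
17^29 ≡ 1 (mod 59)  [q = 2: ≡ 1 ✗]
17^2 ≡ 53 (mod 59)  [q = 29: ≢ 1 ✓]
The check at q = 2 fails, so 17 generates a proper subgroup.

No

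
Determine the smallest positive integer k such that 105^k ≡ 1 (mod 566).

141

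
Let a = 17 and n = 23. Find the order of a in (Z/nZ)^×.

22

ord(17) | φ(23) = 23 − 1 = 22 = 2 · 11.
Divisors of 22: 1, 2, 11, 22.
Evaluate successive powers at the divisors of 22:
17^1 ≡ 17 (mod 23)
17^2 ≡ 13 (mod 23)
17^11 ≡ 22 (mod 23)
17^22 ≡ 1 (mod 23) ✓
Hence ord(17) = 22.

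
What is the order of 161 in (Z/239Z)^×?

ord(161) | φ(239) = 239 − 1 = 238 = 2 · 7 · 17.
Divisors of 238: 1, 2, 7, 14, 17, 34, 119, 238.
Evaluate successive powers at the divisors of 238:
161^1 ≡ 161
161^2 ≡ 109
161^7 ≡ 132
161^14 ≡ 216
161^17 ≡ 44
161^34 ≡ 24
161^119 ≡ 1
Therefore the multiplicative order of 161 modulo 239 is 119.

119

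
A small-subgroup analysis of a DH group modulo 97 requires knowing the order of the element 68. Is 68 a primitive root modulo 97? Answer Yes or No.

Yes

φ(97) = 97 − 1 = 96 = 2^5 · 3.
68 is a primitive root mod 97 iff 68^(φ(97)/q) ≢ 1 for every prime q | φ(97), i.e. q ∈ {2, 3}.
68^48 ≡ 96 (mod 97)  [q = 2: ≢ 1 ✓]
68^32 ≡ 35 (mod 97)  [q = 3: ≢ 1 ✓]
All checks pass, so 68 has order 96 and is a primitive root modulo 97.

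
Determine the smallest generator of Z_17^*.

3

φ(17) = 17 − 1 = 16 = 2^4.
Test candidates g = 2, 3, … against the prime factors q ∈ {2} of φ(17): g is a generator iff g^(16/q) ≢ 1 for every such q.
g = 2: 2^8 ≡ 1 — hits 1, so not a primitive root.
g = 3: 3^8 ≡ 16 — none is 1, so 3 is a primitive root.
So 3 is the smallest generator of (Z/17Z)^×.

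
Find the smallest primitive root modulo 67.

2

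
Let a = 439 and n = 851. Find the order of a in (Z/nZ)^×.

By Lagrange's theorem, ord_851(439) divides φ(851) = φ(23·37) = (23−1)·(37−1) = 22·36 = 792 = 2^3 · 3^2 · 11.
Divisors of 792: 1, 2, 3, 4, 6, 8, 9, 11, 12, 18, 22, 24, 33, 36, 44, 66, 72, 88, 99, 132, 198, 264, 396, 792.
Evaluate successive powers at the divisors of 792:
439^1 ≡ 439 (mod 851)
439^2 ≡ 395 (mod 851)
439^3 ≡ 652 (mod 851)
439^4 ≡ 292 (mod 851)
439^6 ≡ 455 (mod 851)
439^8 ≡ 164 (mod 851)
439^9 ≡ 512 (mod 851)
439^11 ≡ 553 (mod 851)
439^12 ≡ 232 (mod 851)
439^18 ≡ 36 (mod 851)
439^22 ≡ 300 (mod 851)
439^24 ≡ 211 (mod 851)
439^33 ≡ 806 (mod 851)
439^36 ≡ 445 (mod 851)
439^44 ≡ 645 (mod 851)
439^66 ≡ 323 (mod 851)
439^72 ≡ 593 (mod 851)
439^88 ≡ 737 (mod 851)
439^99 ≡ 783 (mod 851)
439^132 ≡ 507 (mod 851)
439^198 ≡ 369 (mod 851)
439^264 ≡ 47 (mod 851)
439^396 ≡ 1 (mod 851) ✓
Therefore the multiplicative order of 439 modulo 851 is 396.

396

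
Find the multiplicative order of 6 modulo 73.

36

Since 6 ∈ (Z/73Z)^×, its order divides φ(73) = 73 − 1 = 72 = 2^3 · 3^2.
Divisors of 72: 1, 2, 3, 4, 6, 8, 9, 12, 18, 24, 36, 72.
Evaluate successive powers at the divisors of 72:
6^1 ≡ 6
6^2 ≡ 36
6^3 ≡ 70
6^4 ≡ 55
6^6 ≡ 9
6^8 ≡ 32
6^9 ≡ 46
6^12 ≡ 8
6^18 ≡ 72
6^24 ≡ 64
6^36 ≡ 1
So ord_73(6) = 36.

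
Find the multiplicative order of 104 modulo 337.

21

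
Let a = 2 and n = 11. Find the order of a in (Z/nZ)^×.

10

By Lagrange's theorem, ord_11(2) divides φ(11) = 11 − 1 = 10 = 2 · 5.
Divisors of 10: 1, 2, 5, 10.
Compute 2^d (mod 11) for the divisors d until we hit 1:
2^1 ≡ 2 (mod 11)
2^2 ≡ 4 (mod 11)
2^5 ≡ 10 (mod 11)
2^10 ≡ 1 (mod 11) ✓
So ord_11(2) = 10.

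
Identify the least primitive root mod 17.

3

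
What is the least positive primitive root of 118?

11

φ(118) = φ(2)·φ(59) = 1·58 = 58 = 2 · 29.
Test candidates g = 2, 3, … against the prime factors q ∈ {2, 29} of φ(118): g is a generator iff g^(58/q) ≢ 1 for every such q.
g = 2: gcd(2, 118) = 2 > 1, not a unit — skip.
g = 3: 3^29 ≡ 1 — hits 1, so not a primitive root.
g = 4: gcd(4, 118) = 2 > 1, not a unit — skip.
g = 5: 5^29 ≡ 1 — hits 1, so not a primitive root.
g = 6: gcd(6, 118) = 2 > 1, not a unit — skip.
g = 7: 7^29 ≡ 1 — hits 1, so not a primitive root.
g = 8: gcd(8, 118) = 2 > 1, not a unit — skip.
g = 9: 9^29 ≡ 1 — hits 1, so not a primitive root.
g = 10: gcd(10, 118) = 2 > 1, not a unit — skip.
g = 11: 11^29 ≡ 117; 11^2 ≡ 3 — none is 1, so 11 is a primitive root.
So 11 is the smallest generator of (Z/118Z)^×.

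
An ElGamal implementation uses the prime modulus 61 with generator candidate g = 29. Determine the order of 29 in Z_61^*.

12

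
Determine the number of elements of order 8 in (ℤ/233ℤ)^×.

φ(233) = 233 − 1 = 232 = 2^3 · 29.
(Z/233Z)^× is cyclic (|G| = 232); a cyclic group of order m has exactly φ(d) elements of each order d | m, and none otherwise.
8 = 2^3 divides 232, and φ(8) = 4.

4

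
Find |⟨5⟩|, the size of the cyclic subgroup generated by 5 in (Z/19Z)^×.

9

The order of 5 must divide φ(19) = 19 − 1 = 18 = 2 · 3^2.
Divisors of 18: 1, 2, 3, 6, 9, 18.
Evaluate successive powers at the divisors of 18:
5^1 ≡ 5
5^2 ≡ 6
5^3 ≡ 11
5^6 ≡ 7
5^9 ≡ 1
The smallest such exponent is 9, so the order of 5 is 9.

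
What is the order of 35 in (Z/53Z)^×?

52

The order of 35 must divide φ(53) = 53 − 1 = 52 = 2^2 · 13.
Divisors of 52: 1, 2, 4, 13, 26, 52.
Check 35^d mod 53 for each divisor in increasing order:
35^1 ≡ 35
35^2 ≡ 6
35^4 ≡ 36
35^13 ≡ 30
35^26 ≡ 52
35^52 ≡ 1
The smallest such exponent is 52, so the order of 35 is 52.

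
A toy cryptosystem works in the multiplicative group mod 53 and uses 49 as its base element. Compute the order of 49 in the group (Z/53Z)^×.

13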